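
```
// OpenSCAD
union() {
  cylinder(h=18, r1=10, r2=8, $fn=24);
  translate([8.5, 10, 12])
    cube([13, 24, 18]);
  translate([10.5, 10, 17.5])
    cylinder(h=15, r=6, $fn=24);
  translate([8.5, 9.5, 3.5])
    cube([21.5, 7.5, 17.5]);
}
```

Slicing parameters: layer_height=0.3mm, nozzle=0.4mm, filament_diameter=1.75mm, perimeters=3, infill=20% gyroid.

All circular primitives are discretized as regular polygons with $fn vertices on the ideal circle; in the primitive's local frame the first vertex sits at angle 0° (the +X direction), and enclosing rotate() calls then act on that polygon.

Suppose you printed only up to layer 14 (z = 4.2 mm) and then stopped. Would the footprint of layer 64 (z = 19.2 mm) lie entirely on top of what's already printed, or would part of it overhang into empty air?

Compare the two slices. At z = 4.2: the cone contributes a regular 24-gon of circumradius 9.533 (interpolated between r1=10 and r2=8 at t=0.233) (area = (24/2)·9.533²·sin(360°/24) = 282.27 mm²); the cube at (8.5, 10) is absent (z outside [12, 30]); the cylinder at (10.5, 10) does not reach this height (z outside [17.5, 32.5]); the cube at (8.5, 9.5) (footprint 21.5×7.5) is included at this height (area 161.25 mm²); Combining (union): the 2 present regions are separate (no shared area or edge), so areas and boundary lengths simply add and each stays a separate island — area = 443.52 mm². At z = 19.2: the cone does not reach this height (z outside [0, 18]); the 13×24 cube at (8.5, 10) contributes its full rectangle (area 312.00 mm²); the cylinder at (10.5, 10): section is a regular 24-gon, circumradius r=6 (area = (24/2)·6.000²·sin(360°/24) = 111.81 mm²); the 21.5×7.5 cube at (8.5, 9.5) contributes its full rectangle (area 161.25 mm²); Merging all regions: the regions partially overlap — summed areas 585.06 mm² minus the doubly-counted overlap 134.64 mm² gives 450.42 mm² — area = 450.42 mm². Checking containment: at z = 19.2 the cross-section extends beyond the z = 4.2 cross-section by about 285.89 mm².

part overhangs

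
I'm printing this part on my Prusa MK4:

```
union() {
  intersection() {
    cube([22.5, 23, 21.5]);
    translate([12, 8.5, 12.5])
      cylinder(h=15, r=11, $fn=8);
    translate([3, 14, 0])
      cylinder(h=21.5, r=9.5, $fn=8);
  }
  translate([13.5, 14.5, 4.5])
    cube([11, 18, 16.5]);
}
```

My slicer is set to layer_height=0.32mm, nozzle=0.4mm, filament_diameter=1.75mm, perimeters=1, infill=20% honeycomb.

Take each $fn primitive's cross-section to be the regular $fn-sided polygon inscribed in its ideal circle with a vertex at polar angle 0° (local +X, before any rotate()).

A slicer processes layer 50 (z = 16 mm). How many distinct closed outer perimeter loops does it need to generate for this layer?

2

At z = 16 mm: the cube (footprint 22.5×23) is included at this height; the cylinder at (12, 8.5): section is a regular 8-gon, circumradius r=11; the r=9.5 cylinder at (3, 14) contributes a regular 8-gon of circumradius 9.5; Keeping only the common overlap: the r=11 cylinder at (12, 8.5) partially overlaps the 22.5×23 cube; clipping to the common part keeps 326.55 mm²; the r=9.5 cylinder at (3, 14) partially overlaps the running intersection; clipping to the common part keeps 101.58 mm² — 1 connected region; the cube at (13.5, 14.5) (footprint 11×18) is included at this height; Merging all regions: the 2 present regions are separate (no shared area or edge), so areas and boundary lengths simply add and each stays a separate island — 2 connected regions. The result has 2 disconnected regions.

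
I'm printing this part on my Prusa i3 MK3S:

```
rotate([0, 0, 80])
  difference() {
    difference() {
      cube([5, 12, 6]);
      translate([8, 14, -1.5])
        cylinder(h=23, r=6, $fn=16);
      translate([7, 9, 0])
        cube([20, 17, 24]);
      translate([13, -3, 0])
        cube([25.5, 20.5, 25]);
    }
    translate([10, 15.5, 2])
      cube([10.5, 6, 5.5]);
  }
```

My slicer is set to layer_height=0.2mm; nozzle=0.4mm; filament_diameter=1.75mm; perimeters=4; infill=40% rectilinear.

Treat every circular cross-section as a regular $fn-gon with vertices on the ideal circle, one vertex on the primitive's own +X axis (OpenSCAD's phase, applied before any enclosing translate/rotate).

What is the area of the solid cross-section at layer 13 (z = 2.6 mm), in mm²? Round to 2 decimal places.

At z = 2.6 mm: the cube is present — its section is the full 5×12 rectangle (area 60.00 mm²); the cylinder at (8, 14): section is a regular 16-gon, circumradius r=6 (area = (16/2)·6.000²·sin(360°/16) = 110.21 mm²); the cube at (7, 9) (footprint 20×17) is included at this height (area 340.00 mm²); the cube at (13, -3) is present — its section is the full 25.5×20.5 rectangle (area 522.75 mm²); After the difference (first − rest): starting from the 5×12 cube (60.00 mm²), the r=6 cylinder at (8, 14) partially overlaps it — only the 4.96 mm² overlap (of its 110.21 mm²) is removed, clipping the outline; the 20×17 cube at (7, 9) misses the remaining region (no effect); the 25.5×20.5 cube at (13, -3) misses the remaining region (no effect) — area = 55.04 mm²; the 10.5×6 cube at (10, 15.5) contributes its full rectangle (area 63.00 mm²); After the difference (first − rest): starting from that combined region (55.04 mm²), the 10.5×6 cube at (10, 15.5) misses the remaining region (no effect) — area = 55.04 mm²; (whole slice rotated 80° about Z — lengths, areas and connectivity unchanged). Overall, the cross-section is a single solid region. Net area = 55.04 mm².

55.04 mm²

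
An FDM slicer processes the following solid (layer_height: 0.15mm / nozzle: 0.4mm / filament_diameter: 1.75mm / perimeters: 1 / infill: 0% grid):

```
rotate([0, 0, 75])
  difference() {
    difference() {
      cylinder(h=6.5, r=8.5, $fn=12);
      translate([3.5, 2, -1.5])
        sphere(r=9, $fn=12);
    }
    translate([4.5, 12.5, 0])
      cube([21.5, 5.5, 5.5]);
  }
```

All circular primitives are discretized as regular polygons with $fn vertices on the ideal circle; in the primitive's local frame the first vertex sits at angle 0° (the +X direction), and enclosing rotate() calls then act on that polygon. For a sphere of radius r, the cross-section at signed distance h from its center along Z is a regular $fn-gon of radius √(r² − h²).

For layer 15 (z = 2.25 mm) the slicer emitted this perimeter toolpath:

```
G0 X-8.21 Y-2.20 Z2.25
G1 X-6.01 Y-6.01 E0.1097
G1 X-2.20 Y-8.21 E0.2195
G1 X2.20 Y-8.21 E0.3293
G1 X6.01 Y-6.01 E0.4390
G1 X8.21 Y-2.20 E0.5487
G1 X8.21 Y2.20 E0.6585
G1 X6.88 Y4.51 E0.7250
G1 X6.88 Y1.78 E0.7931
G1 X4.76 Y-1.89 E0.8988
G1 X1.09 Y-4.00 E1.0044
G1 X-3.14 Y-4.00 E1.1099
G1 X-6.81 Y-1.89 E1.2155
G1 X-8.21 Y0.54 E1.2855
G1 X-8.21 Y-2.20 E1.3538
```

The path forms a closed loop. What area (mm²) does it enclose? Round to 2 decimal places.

Apply the shoelace formula to the sequence of (X, Y) vertices; enclosed area = 73.23 mm².

73.23 mm²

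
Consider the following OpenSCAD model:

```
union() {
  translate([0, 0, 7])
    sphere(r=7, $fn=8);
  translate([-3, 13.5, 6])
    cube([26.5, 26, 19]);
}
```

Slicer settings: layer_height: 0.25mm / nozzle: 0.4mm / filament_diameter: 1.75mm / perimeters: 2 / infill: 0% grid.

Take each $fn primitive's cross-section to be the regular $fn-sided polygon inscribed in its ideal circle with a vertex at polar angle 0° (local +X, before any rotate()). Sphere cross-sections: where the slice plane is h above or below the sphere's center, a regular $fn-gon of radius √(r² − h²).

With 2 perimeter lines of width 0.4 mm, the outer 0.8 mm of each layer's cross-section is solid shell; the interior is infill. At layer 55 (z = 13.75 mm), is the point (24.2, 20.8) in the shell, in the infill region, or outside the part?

At z = 13.75 mm: the sphere: section is a regular 8-gon, circumradius = √(r²−h²) = √(7²−6.75²) = 1.854; the cube at (-3, 13.5) (footprint 26.5×26) is included at this height; Combining (union): the 2 present regions are separate (no shared area or edge), so areas and boundary lengths simply add and each stays a separate island — 2 connected regions. Overall, the cross-section has 2 separate islands. The nearest boundary edge runs (23.50, 39.50)→(23.50, 13.50); distance from the point to it = 0.70 mm. The point is not inside any of the regions above, so it lies outside the cross-section (0.70 mm from the nearest boundary).

outside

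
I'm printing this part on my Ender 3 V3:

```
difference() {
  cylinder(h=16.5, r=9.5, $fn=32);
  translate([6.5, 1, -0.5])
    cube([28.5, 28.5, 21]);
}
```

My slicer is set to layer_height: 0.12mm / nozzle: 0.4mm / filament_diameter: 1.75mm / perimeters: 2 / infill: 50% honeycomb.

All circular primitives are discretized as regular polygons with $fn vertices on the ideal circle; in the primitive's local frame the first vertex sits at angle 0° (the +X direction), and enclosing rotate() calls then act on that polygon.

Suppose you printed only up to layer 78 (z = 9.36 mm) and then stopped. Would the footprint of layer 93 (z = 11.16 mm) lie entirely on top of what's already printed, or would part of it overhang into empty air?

Compare the two slices. At z = 9.36: the cylinder: section is a regular 32-gon, circumradius r=9.5 (area = (32/2)·9.500²·sin(360°/32) = 281.71 mm²); the 28.5×28.5 cube at (6.5, 1) contributes its full rectangle (area 812.25 mm²); Subtracting the remaining from the first: starting from the r=9.5 cylinder (281.71 mm²), the 28.5×28.5 cube at (6.5, 1) partially overlaps it — only the 11.18 mm² overlap (of its 812.25 mm²) is removed, clipping the outline — area = 270.53 mm². At z = 11.16: the r=9.5 cylinder gives a regular 32-gon of circumradius 9.5 (constant along its height) (area = (32/2)·9.500²·sin(360°/32) = 281.71 mm²); the 28.5×28.5 cube at (6.5, 1) contributes its full rectangle (area 812.25 mm²); After the difference (first − rest): starting from the r=9.5 cylinder (281.71 mm²), the 28.5×28.5 cube at (6.5, 1) partially overlaps it — only the 11.18 mm² overlap (of its 812.25 mm²) is removed, clipping the outline — area = 270.53 mm². Checking containment: the cross-section at z = 11.16 is a subset of the cross-section at z = 9.36.

entirely on top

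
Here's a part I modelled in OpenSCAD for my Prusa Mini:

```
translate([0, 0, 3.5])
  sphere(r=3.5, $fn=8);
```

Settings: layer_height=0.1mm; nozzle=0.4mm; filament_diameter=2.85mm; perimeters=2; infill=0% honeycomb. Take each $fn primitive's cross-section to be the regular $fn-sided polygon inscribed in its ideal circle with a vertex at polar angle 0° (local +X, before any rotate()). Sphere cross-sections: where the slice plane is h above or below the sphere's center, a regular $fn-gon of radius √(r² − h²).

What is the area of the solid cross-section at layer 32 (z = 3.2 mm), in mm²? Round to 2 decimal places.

At z = 3.2 mm: the r=3.5 sphere slices to a regular 8-gon of circumradius 3.487 (√(r²−h²) with h=0.3 from center) (area = (8/2)·3.487²·sin(360°/8) = 34.39 mm²). Overall, the cross-section is a single solid region. Net area = 34.39 mm².

34.39 mm²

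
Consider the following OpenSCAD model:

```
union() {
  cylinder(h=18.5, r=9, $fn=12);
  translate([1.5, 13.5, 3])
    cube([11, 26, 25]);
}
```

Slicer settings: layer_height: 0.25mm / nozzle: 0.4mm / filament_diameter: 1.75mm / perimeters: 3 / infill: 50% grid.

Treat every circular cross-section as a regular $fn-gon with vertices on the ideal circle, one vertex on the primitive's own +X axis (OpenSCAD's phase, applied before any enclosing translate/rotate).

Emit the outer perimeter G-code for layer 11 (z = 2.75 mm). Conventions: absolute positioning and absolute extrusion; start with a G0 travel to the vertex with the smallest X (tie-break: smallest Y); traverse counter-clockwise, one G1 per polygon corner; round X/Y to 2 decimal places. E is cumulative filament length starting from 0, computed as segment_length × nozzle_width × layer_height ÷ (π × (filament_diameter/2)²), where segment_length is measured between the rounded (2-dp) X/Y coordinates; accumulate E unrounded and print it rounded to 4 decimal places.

At z = 2.75 mm: the r=9 cylinder contributes a regular 12-gon of circumradius 9; the cube at (1.5, 13.5) does not reach this height (z outside [3, 28]); Combining (union): only the r=9 cylinder is present, so the union is just that shape — 1 connected region. The outline is a single polygon with 12 vertices. Extrusion per mm of travel: 0.4 × 0.25 / (π × 0.875²) = 0.041575. Accumulating E over each segment gives final E = 2.3236.

G0 X-9.00 Y0.00 Z2.75
G1 X-7.79 Y-4.50 E0.1937
G1 X-4.50 Y-7.79 E0.3872
G1 X0.00 Y-9.00 E0.5809
G1 X4.50 Y-7.79 E0.7746
G1 X7.79 Y-4.50 E0.9681
G1 X9.00 Y0.00 E1.1618
G1 X7.79 Y4.50 E1.3555
G1 X4.50 Y7.79 E1.5490
G1 X0.00 Y9.00 E1.7427
G1 X-4.50 Y7.79 E1.9365
G1 X-7.79 Y4.50 E2.1299
G1 X-9.00 Y0.00 E2.3236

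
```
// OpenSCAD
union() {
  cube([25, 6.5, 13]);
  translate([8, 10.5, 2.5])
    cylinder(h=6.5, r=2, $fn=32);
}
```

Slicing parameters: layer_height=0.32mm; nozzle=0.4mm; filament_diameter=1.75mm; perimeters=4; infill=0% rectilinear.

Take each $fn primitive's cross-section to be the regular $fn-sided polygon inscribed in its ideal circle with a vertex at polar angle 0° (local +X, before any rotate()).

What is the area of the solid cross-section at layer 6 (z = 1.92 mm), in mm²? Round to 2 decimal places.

At z = 1.92 mm: the 25×6.5 cube contributes its full rectangle (area 162.50 mm²); the cylinder at (8, 10.5) does not reach this height (z outside [2.5, 9]); Merging all regions: only the 25×6.5 cube is present, so the union is just that shape — area = 162.50 mm². Overall, the cross-section is a single solid region. Net area = 162.50 mm².

162.50 mm²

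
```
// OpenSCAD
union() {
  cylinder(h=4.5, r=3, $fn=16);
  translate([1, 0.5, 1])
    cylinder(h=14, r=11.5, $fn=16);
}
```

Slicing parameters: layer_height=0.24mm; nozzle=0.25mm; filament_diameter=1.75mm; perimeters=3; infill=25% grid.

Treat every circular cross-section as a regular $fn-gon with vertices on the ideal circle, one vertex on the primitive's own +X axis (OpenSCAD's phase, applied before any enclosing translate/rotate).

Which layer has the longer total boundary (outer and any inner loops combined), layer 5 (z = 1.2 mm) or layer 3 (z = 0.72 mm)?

Layer 5 (z = 1.2): the r=3 cylinder gives a regular 16-gon of circumradius 3 (constant along its height) (perimeter = 2·16·3.000·sin(180°/16) = 18.73 mm); the r=11.5 cylinder at (1, 0.5) gives a regular 16-gon of circumradius 11.5 (constant along its height) (perimeter = 2·16·11.500·sin(180°/16) = 71.79 mm); Combining (union): the r=3 cylinder lies entirely inside the r=11.5 cylinder at (1, 0.5), so the union is just the r=11.5 cylinder at (1, 0.5) — boundary = 71.79 mm. So its perimeter = 71.79 mm. Layer 3 (z = 0.72): the cylinder: section is a regular 16-gon, circumradius r=3 (perimeter = 2·16·3.000·sin(180°/16) = 18.73 mm); the cylinder at (1, 0.5) is absent (z outside [1, 15]); Combining (union): only the r=3 cylinder is present, so the union is just that shape — boundary = 18.73 mm. So its perimeter = 18.73 mm. Layer 5 is larger (71.79 vs 18.73 mm).

layer 5 (z = 1.2 mm)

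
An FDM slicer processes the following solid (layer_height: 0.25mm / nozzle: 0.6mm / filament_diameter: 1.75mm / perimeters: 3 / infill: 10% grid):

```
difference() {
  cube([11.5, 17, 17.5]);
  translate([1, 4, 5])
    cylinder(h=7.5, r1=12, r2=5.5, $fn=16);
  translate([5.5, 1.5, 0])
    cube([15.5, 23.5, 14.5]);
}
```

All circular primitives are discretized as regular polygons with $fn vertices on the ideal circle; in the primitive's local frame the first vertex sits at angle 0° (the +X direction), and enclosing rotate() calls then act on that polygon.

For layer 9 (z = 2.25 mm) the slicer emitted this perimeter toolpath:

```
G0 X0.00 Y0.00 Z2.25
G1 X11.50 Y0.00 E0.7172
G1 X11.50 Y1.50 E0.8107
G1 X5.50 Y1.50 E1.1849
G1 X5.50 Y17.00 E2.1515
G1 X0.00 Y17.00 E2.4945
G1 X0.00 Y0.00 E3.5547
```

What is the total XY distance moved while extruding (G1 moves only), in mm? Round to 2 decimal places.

57.00 mm

Sum the Euclidean lengths of each G1 segment: total = 57.00 mm.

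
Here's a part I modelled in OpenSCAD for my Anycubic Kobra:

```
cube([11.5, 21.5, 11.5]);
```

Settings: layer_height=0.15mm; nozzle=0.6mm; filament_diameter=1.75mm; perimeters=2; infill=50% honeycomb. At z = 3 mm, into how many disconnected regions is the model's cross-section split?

1

At z = 3 mm: the 11.5×21.5 cube contributes its full rectangle. The result has 1 disconnected region.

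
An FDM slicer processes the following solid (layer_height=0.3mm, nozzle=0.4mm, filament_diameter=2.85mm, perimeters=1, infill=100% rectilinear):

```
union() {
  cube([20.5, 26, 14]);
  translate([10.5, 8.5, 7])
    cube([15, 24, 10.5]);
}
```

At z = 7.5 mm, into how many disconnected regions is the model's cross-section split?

1

At z = 7.5 mm: the cube (footprint 20.5×26) is included at this height; the 15×24 cube at (10.5, 8.5) contributes its full rectangle; Taking the union: the regions partially overlap (shared area 175.00 mm²), so overlapping operands fuse into one piece — 1 connected region. The result has 1 disconnected region.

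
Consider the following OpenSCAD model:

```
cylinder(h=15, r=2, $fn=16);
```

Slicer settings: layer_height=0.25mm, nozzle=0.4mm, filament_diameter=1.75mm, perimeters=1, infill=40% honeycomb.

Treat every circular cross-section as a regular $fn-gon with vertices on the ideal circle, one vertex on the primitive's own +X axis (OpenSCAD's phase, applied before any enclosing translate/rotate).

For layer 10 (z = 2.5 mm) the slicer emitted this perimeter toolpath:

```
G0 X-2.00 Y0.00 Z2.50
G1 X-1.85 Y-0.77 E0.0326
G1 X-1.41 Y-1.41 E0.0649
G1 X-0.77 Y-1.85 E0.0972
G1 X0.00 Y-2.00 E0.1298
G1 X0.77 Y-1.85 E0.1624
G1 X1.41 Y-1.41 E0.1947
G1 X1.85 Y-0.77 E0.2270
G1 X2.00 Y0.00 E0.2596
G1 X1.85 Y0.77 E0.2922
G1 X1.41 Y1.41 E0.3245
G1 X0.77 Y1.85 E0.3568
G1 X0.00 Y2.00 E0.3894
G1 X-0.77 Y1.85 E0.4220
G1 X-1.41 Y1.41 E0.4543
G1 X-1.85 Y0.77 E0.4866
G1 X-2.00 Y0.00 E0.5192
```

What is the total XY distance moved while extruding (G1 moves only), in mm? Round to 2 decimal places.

12.49 mm

Sum the Euclidean lengths of each G1 segment: total = 12.49 mm.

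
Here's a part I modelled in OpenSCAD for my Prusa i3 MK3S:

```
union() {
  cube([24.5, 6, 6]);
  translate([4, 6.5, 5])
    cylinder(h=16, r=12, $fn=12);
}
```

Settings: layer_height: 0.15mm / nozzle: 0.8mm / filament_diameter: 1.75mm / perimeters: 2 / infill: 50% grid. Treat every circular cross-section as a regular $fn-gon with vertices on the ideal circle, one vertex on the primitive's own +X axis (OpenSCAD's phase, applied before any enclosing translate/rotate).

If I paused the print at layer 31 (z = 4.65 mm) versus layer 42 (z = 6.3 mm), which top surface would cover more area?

Layer 31 (z = 4.65): the cube is present — its section is the full 24.5×6 rectangle (area 147.00 mm²); the cylinder at (4, 6.5) is absent (z outside [5, 21]); Merging all regions: only the 24.5×6 cube is present, so the union is just that shape — area = 147.00 mm². So its area = 147.00 mm². Layer 42 (z = 6.3): the cube does not reach this height (z outside [0, 6]); the r=12 cylinder at (4, 6.5) gives a regular 12-gon of circumradius 12 (constant along its height) (area = (12/2)·12.000²·sin(360°/12) = 432.00 mm²); Combining (union): only the r=12 cylinder at (4, 6.5) is present, so the union is just that shape — area = 432.00 mm². So its area = 432.00 mm². Layer 42 is larger (432.00 vs 147.00 mm²).

layer 42 (z = 6.3 mm)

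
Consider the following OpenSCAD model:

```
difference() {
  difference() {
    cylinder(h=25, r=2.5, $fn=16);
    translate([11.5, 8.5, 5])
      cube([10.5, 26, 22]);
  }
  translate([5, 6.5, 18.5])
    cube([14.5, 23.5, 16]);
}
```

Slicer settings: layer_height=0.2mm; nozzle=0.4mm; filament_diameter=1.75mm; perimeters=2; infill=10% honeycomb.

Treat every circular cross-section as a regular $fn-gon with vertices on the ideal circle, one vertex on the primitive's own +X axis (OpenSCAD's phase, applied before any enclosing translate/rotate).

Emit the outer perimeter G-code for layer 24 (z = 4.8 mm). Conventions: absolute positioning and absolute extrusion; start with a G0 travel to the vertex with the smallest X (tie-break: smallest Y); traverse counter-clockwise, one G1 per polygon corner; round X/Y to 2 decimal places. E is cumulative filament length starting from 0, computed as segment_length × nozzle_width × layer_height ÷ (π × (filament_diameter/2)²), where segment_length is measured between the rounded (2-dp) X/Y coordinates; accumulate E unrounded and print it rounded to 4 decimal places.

At z = 4.8 mm: the r=2.5 cylinder gives a regular 16-gon of circumradius 2.5 (constant along its height); the cube at (11.5, 8.5) does not reach this height (z outside [5, 27]); Taking the first minus the rest: none of the subtracted shapes is present at this height, so the r=2.5 cylinder is unchanged — 1 connected region; the cube at (5, 6.5) does not reach this height (z outside [18.5, 34.5]); After the difference (first − rest): none of the subtracted shapes is present at this height, so that combined region is unchanged — 1 connected region. The outline is a single polygon with 16 vertices. Extrusion per mm of travel: 0.4 × 0.2 / (π × 0.875²) = 0.033260. Accumulating E over each segment gives final E = 0.5194.

G0 X-2.50 Y0.00 Z4.80
G1 X-2.31 Y-0.96 E0.0325
G1 X-1.77 Y-1.77 E0.0649
G1 X-0.96 Y-2.31 E0.0973
G1 X0.00 Y-2.50 E0.1299
G1 X0.96 Y-2.31 E0.1624
G1 X1.77 Y-1.77 E0.1948
G1 X2.31 Y-0.96 E0.2272
G1 X2.50 Y0.00 E0.2597
G1 X2.31 Y0.96 E0.2923
G1 X1.77 Y1.77 E0.3246
G1 X0.96 Y2.31 E0.3570
G1 X0.00 Y2.50 E0.3896
G1 X-0.96 Y2.31 E0.4221
G1 X-1.77 Y1.77 E0.4545
G1 X-2.31 Y0.96 E0.4869
G1 X-2.50 Y0.00 E0.5194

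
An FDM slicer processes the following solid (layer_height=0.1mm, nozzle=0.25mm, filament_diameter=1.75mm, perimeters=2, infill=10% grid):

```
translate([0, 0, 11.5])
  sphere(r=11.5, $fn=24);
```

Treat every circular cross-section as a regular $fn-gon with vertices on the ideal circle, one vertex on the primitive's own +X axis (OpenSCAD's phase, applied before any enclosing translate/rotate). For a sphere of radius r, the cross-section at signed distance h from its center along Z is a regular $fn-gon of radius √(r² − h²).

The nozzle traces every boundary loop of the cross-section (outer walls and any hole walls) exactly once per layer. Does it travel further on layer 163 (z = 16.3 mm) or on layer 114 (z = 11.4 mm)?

layer 114 (z = 11.4 mm)

Layer 163 (z = 16.3): the r=11.5 sphere contributes a regular 24-gon of circumradius √(11.5²−4.8²) = 10.450 (perimeter = 2·24·10.450·sin(180°/24) = 65.47 mm). So its perimeter = 65.47 mm. Layer 114 (z = 11.4): the sphere: section is a regular 24-gon, circumradius = √(r²−h²) = √(11.5²−0.1²) = 11.500 (perimeter = 2·24·11.500·sin(180°/24) = 72.05 mm). So its perimeter = 72.05 mm. Layer 114 is larger (72.05 vs 65.47 mm).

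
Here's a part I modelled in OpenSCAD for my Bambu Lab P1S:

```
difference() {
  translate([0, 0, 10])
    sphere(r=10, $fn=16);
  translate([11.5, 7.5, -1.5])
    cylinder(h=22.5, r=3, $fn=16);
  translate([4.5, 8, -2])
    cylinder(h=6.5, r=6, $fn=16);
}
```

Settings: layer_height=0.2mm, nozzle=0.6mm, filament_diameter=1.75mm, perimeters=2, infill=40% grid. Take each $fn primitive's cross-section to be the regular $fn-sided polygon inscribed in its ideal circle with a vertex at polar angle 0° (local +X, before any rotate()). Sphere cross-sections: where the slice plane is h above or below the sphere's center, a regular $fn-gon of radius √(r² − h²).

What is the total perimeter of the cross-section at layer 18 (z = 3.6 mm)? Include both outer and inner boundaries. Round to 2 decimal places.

At z = 3.6 mm: the r=10 sphere contributes a regular 16-gon of circumradius √(10²−6.4²) = 7.684 (perimeter = 2·16·7.684·sin(180°/16) = 47.97 mm); the r=3 cylinder at (11.5, 7.5) gives a regular 16-gon of circumradius 3 (constant along its height) (perimeter = 2·16·3.000·sin(180°/16) = 18.73 mm); the r=6 cylinder at (4.5, 8) gives a regular 16-gon of circumradius 6 (constant along its height) (perimeter = 2·16·6.000·sin(180°/16) = 37.46 mm); Subtracting the remaining from the first: starting from the r=10 sphere, the r=3 cylinder at (11.5, 7.5) misses the remaining region (no effect); the r=6 cylinder at (4.5, 8) partially overlaps it — only the 29.33 mm² overlap (of its 110.21 mm²) is removed, clipping the outline — boundary = 48.84 mm. Overall, the cross-section is a single solid region. Total boundary length (outer) = 48.84 mm.

48.84 mm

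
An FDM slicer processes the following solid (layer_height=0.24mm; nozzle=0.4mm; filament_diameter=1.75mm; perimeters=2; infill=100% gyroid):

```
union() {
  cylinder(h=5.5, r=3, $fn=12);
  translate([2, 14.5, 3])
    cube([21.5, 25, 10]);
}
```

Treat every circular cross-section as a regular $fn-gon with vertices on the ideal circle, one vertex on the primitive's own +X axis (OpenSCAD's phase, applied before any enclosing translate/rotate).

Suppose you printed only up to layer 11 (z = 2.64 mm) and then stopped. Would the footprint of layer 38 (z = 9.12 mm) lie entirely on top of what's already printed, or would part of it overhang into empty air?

Compare the two slices. At z = 2.64: the cylinder: section is a regular 12-gon, circumradius r=3 (area = (12/2)·3.000²·sin(360°/12) = 27.00 mm²); the cube at (2, 14.5) is not intersected at this z (z outside [3, 13]); Merging all regions: only the r=3 cylinder is present, so the union is just that shape — area = 27.00 mm². At z = 9.12: the cylinder is absent (z outside [0, 5.5]); the cube at (2, 14.5) (footprint 21.5×25) is included at this height (area 537.50 mm²); Merging all regions: only the 21.5×25 cube at (2, 14.5) is present, so the union is just that shape — area = 537.50 mm². Checking containment: at z = 9.12 the cross-section extends beyond the z = 2.64 cross-section by about 537.50 mm².

part overhangs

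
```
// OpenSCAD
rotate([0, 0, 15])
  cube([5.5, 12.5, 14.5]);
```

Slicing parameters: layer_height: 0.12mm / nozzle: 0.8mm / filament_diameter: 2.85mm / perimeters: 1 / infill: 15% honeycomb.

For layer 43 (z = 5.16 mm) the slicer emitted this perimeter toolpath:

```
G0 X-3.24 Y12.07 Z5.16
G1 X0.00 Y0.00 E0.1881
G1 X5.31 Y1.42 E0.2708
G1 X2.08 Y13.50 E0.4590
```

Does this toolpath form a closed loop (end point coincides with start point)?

Start point (G0): (-3.24, 12.07). End point (last G1): the path does not return to the start — open.

no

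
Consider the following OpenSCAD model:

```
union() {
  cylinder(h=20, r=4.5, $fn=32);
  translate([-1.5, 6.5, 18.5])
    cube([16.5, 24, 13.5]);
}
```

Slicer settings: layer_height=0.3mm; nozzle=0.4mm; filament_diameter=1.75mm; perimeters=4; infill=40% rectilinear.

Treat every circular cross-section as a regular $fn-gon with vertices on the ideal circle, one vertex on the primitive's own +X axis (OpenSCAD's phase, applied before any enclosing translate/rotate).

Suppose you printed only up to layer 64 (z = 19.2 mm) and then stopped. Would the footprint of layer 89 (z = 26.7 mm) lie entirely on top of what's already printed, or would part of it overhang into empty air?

entirely on top

Compare the two slices. At z = 19.2: the r=4.5 cylinder gives a regular 32-gon of circumradius 4.5 (constant along its height) (area = (32/2)·4.500²·sin(360°/32) = 63.21 mm²); the 16.5×24 cube at (-1.5, 6.5) contributes its full rectangle (area 396.00 mm²); Taking the union: the 2 present regions are separate (no shared area or edge), so areas and boundary lengths simply add and each stays a separate island — area = 459.21 mm². At z = 26.7: the cylinder does not reach this height (z outside [0, 20]); the 16.5×24 cube at (-1.5, 6.5) contributes its full rectangle (area 396.00 mm²); Taking the union: only the 16.5×24 cube at (-1.5, 6.5) is present, so the union is just that shape — area = 396.00 mm². Checking containment: the cross-section at z = 26.7 is a subset of the cross-section at z = 19.2.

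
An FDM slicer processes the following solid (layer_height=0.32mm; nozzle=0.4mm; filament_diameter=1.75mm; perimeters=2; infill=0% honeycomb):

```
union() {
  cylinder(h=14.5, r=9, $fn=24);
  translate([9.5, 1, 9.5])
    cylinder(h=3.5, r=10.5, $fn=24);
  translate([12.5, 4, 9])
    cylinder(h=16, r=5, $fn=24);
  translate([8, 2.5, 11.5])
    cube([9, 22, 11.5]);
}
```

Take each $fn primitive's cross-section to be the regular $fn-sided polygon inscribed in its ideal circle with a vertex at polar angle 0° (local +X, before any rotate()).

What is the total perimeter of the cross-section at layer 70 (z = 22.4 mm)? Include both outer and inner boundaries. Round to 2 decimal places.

65.82 mm

At z = 22.4 mm: the cylinder does not reach this height (z outside [0, 14.5]); the cylinder at (9.5, 1) does not reach this height (z outside [9.5, 13]); the r=5 cylinder at (12.5, 4) contributes a regular 24-gon of circumradius 5 (perimeter = 2·24·5.000·sin(180°/24) = 31.33 mm); the 9×22 cube at (8, 2.5) contributes its full rectangle (perimeter 62.00 mm); Merging all regions: the regions partially overlap (shared area 50.99 mm²), so the edge portions inside another operand are dropped and the merged outline is re-measured after clipping — boundary = 65.82 mm. Overall, the cross-section is a single solid region. Total boundary length (outer) = 65.82 mm.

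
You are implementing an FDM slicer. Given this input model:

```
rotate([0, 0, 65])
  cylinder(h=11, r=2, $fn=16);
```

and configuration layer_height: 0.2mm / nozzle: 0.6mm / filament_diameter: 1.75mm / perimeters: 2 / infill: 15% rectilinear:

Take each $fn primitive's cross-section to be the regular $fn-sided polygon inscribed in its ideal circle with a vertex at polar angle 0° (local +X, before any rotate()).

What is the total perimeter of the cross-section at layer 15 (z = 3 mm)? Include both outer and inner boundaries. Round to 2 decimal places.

12.49 mm

At z = 3 mm: the r=2 cylinder gives a regular 16-gon of circumradius 2 (constant along its height) (perimeter = 2·16·2.000·sin(180°/16) = 12.49 mm); (rotated 65° about Z; rotation is an isometry so areas/perimeters/island counts are preserved). Overall, the cross-section is a single solid region. Total boundary length (outer) = 12.49 mm.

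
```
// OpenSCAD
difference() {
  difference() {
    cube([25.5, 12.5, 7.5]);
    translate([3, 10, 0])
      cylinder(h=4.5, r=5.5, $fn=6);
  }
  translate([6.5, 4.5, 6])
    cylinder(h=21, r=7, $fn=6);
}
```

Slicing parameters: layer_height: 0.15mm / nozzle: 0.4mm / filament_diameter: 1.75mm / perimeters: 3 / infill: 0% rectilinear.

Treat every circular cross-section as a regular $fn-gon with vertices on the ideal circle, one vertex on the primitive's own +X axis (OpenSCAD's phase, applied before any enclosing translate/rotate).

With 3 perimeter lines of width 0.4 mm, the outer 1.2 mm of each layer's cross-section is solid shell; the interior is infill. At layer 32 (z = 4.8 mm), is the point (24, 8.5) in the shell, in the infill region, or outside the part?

infill

At z = 4.8 mm: the cube is present — its section is the full 25.5×12.5 rectangle; the cylinder at (3, 10) is absent (z outside [0, 4.5]); Taking the first minus the rest: none of the subtracted shapes is present at this height, so the 25.5×12.5 cube is unchanged — 1 connected region; the cylinder at (6.5, 4.5) is not intersected at this z (z outside [6, 27]); After the difference (first − rest): none of the subtracted shapes is present at this height, so that combined region is unchanged — 1 connected region. Overall, the cross-section is a single solid region. The nearest boundary edge runs (25.50, 0.00)→(25.50, 12.50); distance from the point to it = 1.50 mm. The point is inside the cross-section and 1.50 mm from the nearest boundary — more than the 1.2 mm shell width (3 × 0.4), so it's in the infill interior.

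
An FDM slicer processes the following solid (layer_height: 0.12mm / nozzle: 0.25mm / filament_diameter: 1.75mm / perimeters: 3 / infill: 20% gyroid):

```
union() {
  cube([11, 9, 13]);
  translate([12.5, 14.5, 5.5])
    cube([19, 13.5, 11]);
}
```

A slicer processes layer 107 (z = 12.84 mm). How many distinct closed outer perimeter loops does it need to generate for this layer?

2

At z = 12.84 mm: the cube (footprint 11×9) is included at this height; the 19×13.5 cube at (12.5, 14.5) contributes its full rectangle; Combining (union): the 2 present regions are separate (no shared area or edge), so areas and boundary lengths simply add and each stays a separate island — 2 connected regions. The result has 2 disconnected regions.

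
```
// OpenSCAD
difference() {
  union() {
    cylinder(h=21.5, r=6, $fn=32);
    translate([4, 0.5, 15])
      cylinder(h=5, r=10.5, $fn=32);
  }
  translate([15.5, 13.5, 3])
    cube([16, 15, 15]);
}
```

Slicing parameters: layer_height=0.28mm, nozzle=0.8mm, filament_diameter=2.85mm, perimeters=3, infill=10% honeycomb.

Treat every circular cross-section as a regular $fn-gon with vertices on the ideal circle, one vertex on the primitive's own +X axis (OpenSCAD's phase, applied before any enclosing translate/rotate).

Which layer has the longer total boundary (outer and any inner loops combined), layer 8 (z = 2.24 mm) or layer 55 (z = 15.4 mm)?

layer 55 (z = 15.4 mm)

Layer 8 (z = 2.24): the r=6 cylinder gives a regular 32-gon of circumradius 6 (constant along its height) (perimeter = 2·32·6.000·sin(180°/32) = 37.64 mm); the cylinder at (4, 0.5) does not reach this height (z outside [15, 20]); Taking the union: only the r=6 cylinder is present, so the union is just that shape — boundary = 37.64 mm; the cube at (15.5, 13.5) is not intersected at this z (z outside [3, 18]); Subtracting the remaining from the first: none of the subtracted shapes is present at this height, so that combined region is unchanged — boundary = 37.64 mm. So its perimeter = 37.64 mm. Layer 55 (z = 15.4): the cylinder: section is a regular 32-gon, circumradius r=6 (perimeter = 2·32·6.000·sin(180°/32) = 37.64 mm); the r=10.5 cylinder at (4, 0.5) contributes a regular 32-gon of circumradius 10.5 (perimeter = 2·32·10.500·sin(180°/32) = 65.87 mm); Combining (union): the r=6 cylinder lies entirely inside the r=10.5 cylinder at (4, 0.5), so the union is just the r=10.5 cylinder at (4, 0.5) — boundary = 65.87 mm; the cube at (15.5, 13.5) (footprint 16×15) is included at this height (perimeter 62.00 mm); After the difference (first − rest): starting from that combined region, the 16×15 cube at (15.5, 13.5) misses the remaining region (no effect) — boundary = 65.87 mm. So its perimeter = 65.87 mm. Layer 55 is larger (65.87 vs 37.64 mm).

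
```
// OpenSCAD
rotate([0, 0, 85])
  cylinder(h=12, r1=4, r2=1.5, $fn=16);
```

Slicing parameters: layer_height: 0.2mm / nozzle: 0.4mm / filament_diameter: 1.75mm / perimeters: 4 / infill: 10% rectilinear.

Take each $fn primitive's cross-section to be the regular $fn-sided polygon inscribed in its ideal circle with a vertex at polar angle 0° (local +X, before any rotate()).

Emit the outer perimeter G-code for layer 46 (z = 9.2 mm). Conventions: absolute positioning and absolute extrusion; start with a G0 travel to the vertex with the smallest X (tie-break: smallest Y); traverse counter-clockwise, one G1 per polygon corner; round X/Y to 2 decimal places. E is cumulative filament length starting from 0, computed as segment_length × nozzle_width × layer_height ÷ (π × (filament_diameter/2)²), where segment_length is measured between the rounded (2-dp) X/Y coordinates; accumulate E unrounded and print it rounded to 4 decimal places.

G0 X-2.08 Y0.18 Z9.20
G1 X-1.99 Y-0.63 E0.0271
G1 X-1.60 Y-1.34 E0.0540
G1 X-0.96 Y-1.85 E0.0813
G1 X-0.18 Y-2.08 E0.1083
G1 X0.63 Y-1.99 E0.1354
G1 X1.34 Y-1.60 E0.1624
G1 X1.85 Y-0.96 E0.1896
G1 X2.08 Y-0.18 E0.2166
G1 X1.99 Y0.63 E0.2437
G1 X1.60 Y1.34 E0.2707
G1 X0.96 Y1.85 E0.2979
G1 X0.18 Y2.08 E0.3249
G1 X-0.63 Y1.99 E0.3521
G1 X-1.34 Y1.60 E0.3790
G1 X-1.85 Y0.96 E0.4062
G1 X-2.08 Y0.18 E0.4333

At z = 9.2 mm: the cone: at t=0.767 of its height the radius interpolates to r₁+(r₂−r₁)t = 2.083, giving a regular 16-gon of that circumradius; (rotated 85° about Z; rotation is an isometry so areas/perimeters/island counts are preserved). The outline is a single polygon with 16 vertices. Extrusion per mm of travel: 0.4 × 0.2 / (π × 0.875²) = 0.033260. Accumulating E over each segment gives final E = 0.4333.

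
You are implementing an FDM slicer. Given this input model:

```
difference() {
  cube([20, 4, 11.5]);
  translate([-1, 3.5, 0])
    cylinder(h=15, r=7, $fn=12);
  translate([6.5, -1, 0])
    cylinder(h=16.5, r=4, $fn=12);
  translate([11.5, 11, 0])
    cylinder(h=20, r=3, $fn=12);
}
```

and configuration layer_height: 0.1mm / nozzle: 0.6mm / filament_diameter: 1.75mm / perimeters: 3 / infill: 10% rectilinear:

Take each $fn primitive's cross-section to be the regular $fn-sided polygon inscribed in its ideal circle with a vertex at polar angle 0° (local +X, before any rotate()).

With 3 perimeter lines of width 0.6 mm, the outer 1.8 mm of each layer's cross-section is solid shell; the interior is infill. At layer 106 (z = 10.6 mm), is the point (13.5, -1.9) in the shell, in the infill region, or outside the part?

At z = 10.6 mm: the cube (footprint 20×4) is included at this height; the cylinder at (-1, 3.5): section is a regular 12-gon, circumradius r=7; the r=4 cylinder at (6.5, -1) gives a regular 12-gon of circumradius 4 (constant along its height); the cylinder at (11.5, 11): section is a regular 12-gon, circumradius r=3; Subtracting the remaining from the first: starting from the 20×4 cube, the r=7 cylinder at (-1, 3.5) partially overlaps it — only the 22.33 mm² overlap (of its 147.00 mm²) is removed, clipping the outline; the r=4 cylinder at (6.5, -1) partially overlaps it — only the 11.18 mm² overlap (of its 48.00 mm²) is removed, clipping the outline; the r=3 cylinder at (11.5, 11) misses the remaining region (no effect) — 1 connected region. Overall, the cross-section is a single solid region. The nearest boundary edge runs (20.00, 0.00)→(10.23, 0.00); distance from the point to it = 1.90 mm. The point is not inside any of the regions above, so it lies outside the cross-section (1.90 mm from the nearest boundary).

outside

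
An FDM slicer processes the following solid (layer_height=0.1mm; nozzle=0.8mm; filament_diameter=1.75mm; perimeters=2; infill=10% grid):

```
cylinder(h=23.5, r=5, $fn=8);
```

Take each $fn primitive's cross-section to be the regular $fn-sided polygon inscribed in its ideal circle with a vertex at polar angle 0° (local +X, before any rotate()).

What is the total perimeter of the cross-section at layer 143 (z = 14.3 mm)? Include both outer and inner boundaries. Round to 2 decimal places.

30.61 mm

At z = 14.3 mm: the cylinder: section is a regular 8-gon, circumradius r=5 (perimeter = 2·8·5.000·sin(180°/8) = 30.61 mm). Overall, the cross-section is a single solid region. Total boundary length (outer) = 30.61 mm.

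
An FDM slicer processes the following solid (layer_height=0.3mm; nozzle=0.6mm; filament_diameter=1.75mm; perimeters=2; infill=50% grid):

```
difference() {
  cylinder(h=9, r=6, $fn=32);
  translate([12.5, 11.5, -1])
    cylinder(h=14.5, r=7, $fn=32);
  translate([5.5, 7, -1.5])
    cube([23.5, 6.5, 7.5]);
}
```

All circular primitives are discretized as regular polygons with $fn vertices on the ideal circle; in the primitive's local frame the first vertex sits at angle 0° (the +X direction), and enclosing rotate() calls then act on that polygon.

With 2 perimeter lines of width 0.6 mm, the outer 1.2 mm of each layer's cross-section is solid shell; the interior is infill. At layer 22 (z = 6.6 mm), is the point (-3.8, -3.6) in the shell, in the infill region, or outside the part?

shell

At z = 6.6 mm: the r=6 cylinder gives a regular 32-gon of circumradius 6 (constant along its height); the r=7 cylinder at (12.5, 11.5) gives a regular 32-gon of circumradius 7 (constant along its height); the cube at (5.5, 7) does not reach this height (z outside [-1.5, 6]); Taking the first minus the rest: starting from the r=6 cylinder, the r=7 cylinder at (12.5, 11.5) misses the remaining region (no effect) — 1 connected region. Overall, the cross-section is a single solid region. The nearest boundary edge runs (-4.24, -4.24)→(-4.99, -3.33); distance from the point to it = 0.75 mm. The point is inside the cross-section, 0.75 mm from the nearest boundary — within the 1.2 mm shell band (2 × 0.6).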